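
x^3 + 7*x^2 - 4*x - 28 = (x - 2)*(x + 2)*(x + 7)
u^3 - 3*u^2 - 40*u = u*(u - 8)*(u + 5)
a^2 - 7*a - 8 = (a - 8)*(a + 1)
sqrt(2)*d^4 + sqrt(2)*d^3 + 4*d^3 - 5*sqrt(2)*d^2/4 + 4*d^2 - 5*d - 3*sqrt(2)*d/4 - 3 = (d - 1)*(d + 3/2)*(d + 2*sqrt(2))*(sqrt(2)*d + sqrt(2)/2)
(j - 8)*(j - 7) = j^2 - 15*j + 56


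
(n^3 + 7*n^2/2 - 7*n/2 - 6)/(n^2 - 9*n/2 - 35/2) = (-2*n^3 - 7*n^2 + 7*n + 12)/(-2*n^2 + 9*n + 35)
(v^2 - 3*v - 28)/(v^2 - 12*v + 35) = (v + 4)/(v - 5)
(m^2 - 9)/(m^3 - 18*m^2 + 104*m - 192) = (m^2 - 9)/(m^3 - 18*m^2 + 104*m - 192)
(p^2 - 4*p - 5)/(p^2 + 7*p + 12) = (p^2 - 4*p - 5)/(p^2 + 7*p + 12)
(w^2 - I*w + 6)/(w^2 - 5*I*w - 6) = (w + 2*I)/(w - 2*I)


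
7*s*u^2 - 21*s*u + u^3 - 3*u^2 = u*(7*s + u)*(u - 3)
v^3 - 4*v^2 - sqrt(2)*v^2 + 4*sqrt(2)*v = v*(v - 4)*(v - sqrt(2))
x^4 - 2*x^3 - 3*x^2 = x^2*(x - 3)*(x + 1)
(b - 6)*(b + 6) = b^2 - 36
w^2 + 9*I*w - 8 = (w + I)*(w + 8*I)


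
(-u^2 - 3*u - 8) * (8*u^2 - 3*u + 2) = -8*u^4 - 21*u^3 - 57*u^2 + 18*u - 16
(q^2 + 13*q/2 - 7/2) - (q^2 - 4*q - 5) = 21*q/2 + 3/2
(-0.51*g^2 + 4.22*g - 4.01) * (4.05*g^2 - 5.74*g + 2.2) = -2.0655*g^4 + 20.0184*g^3 - 41.5853*g^2 + 32.3014*g - 8.822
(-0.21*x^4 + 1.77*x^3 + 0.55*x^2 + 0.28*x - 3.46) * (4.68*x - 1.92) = -0.9828*x^5 + 8.6868*x^4 - 0.8244*x^3 + 0.2544*x^2 - 16.7304*x + 6.6432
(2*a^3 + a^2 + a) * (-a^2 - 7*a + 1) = -2*a^5 - 15*a^4 - 6*a^3 - 6*a^2 + a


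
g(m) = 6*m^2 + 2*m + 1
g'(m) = 12*m + 2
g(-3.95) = 86.72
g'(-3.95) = -45.40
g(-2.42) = 31.30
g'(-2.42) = -27.04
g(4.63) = 138.88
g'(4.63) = 57.56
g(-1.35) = 9.24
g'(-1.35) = -14.20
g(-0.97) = 4.71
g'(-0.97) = -9.64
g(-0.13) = 0.84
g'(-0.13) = 0.44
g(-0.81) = 3.32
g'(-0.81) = -7.72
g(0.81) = 6.56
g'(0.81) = 11.72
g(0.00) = 1.00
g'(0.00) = 2.00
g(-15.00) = 1321.00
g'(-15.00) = -178.00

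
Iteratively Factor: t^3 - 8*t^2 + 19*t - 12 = (t - 3)*(t^2 - 5*t + 4) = (t - 3)*(t - 1)*(t - 4)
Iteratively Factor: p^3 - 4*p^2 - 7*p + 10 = (p - 5)*(p^2 + p - 2) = (p - 5)*(p + 2)*(p - 1)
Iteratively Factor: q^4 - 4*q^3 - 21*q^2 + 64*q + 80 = (q + 1)*(q^3 - 5*q^2 - 16*q + 80) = (q - 4)*(q + 1)*(q^2 - q - 20) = (q - 4)*(q + 1)*(q + 4)*(q - 5)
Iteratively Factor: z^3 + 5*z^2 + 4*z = (z + 1)*(z^2 + 4*z) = z*(z + 1)*(z + 4)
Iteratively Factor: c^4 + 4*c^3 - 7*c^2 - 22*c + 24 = (c - 2)*(c^3 + 6*c^2 + 5*c - 12) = (c - 2)*(c - 1)*(c^2 + 7*c + 12) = (c - 2)*(c - 1)*(c + 4)*(c + 3)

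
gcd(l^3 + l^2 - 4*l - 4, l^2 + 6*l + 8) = l + 2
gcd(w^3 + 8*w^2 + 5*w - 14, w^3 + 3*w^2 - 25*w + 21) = w^2 + 6*w - 7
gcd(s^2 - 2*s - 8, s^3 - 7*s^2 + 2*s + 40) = s^2 - 2*s - 8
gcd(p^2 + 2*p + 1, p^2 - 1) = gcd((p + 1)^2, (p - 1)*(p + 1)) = p + 1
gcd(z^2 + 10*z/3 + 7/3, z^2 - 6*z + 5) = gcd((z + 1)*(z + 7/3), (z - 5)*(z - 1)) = 1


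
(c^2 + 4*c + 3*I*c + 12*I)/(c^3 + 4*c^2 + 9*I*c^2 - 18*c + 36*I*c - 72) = 1/(c + 6*I)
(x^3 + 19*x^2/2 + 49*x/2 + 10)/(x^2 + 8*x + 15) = (x^2 + 9*x/2 + 2)/(x + 3)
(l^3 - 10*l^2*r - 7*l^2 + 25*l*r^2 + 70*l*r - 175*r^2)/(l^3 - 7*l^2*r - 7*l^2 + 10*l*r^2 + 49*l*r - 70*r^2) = (-l + 5*r)/(-l + 2*r)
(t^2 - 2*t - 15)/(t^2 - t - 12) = (t - 5)/(t - 4)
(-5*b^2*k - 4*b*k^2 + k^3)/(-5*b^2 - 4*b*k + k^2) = k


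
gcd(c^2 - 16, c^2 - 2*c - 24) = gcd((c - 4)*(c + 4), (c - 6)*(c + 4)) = c + 4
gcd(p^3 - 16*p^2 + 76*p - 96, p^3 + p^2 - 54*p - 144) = p - 8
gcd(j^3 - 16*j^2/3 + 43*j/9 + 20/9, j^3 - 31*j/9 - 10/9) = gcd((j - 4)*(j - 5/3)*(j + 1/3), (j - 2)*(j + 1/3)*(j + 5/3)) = j + 1/3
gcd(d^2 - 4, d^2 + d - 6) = d - 2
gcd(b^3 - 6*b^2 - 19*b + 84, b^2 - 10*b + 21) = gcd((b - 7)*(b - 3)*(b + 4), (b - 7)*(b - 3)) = b^2 - 10*b + 21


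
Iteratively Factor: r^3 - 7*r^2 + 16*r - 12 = (r - 2)*(r^2 - 5*r + 6) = (r - 3)*(r - 2)*(r - 2)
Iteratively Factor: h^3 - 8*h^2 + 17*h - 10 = (h - 1)*(h^2 - 7*h + 10) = (h - 5)*(h - 1)*(h - 2)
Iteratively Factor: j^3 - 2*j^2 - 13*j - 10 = (j + 2)*(j^2 - 4*j - 5) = (j + 1)*(j + 2)*(j - 5)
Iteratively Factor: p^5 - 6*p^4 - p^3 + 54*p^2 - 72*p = (p - 2)*(p^4 - 4*p^3 - 9*p^2 + 36*p) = p*(p - 2)*(p^3 - 4*p^2 - 9*p + 36) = p*(p - 4)*(p - 2)*(p^2 - 9) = p*(p - 4)*(p - 3)*(p - 2)*(p + 3)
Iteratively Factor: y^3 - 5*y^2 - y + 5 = (y - 5)*(y^2 - 1) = (y - 5)*(y + 1)*(y - 1)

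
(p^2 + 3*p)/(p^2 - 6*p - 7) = p*(p + 3)/(p^2 - 6*p - 7)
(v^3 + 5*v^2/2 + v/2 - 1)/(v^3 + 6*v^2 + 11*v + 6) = (v - 1/2)/(v + 3)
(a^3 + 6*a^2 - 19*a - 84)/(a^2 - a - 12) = a + 7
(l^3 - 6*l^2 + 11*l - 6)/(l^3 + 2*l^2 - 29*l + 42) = (l - 1)/(l + 7)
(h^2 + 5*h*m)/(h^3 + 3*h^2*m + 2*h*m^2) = (h + 5*m)/(h^2 + 3*h*m + 2*m^2)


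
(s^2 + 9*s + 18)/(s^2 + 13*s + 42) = (s + 3)/(s + 7)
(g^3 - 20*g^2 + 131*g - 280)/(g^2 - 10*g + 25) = (g^2 - 15*g + 56)/(g - 5)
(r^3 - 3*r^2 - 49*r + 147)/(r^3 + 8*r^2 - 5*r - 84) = (r - 7)/(r + 4)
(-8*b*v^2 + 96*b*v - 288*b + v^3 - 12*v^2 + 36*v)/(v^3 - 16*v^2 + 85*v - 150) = (-8*b*v + 48*b + v^2 - 6*v)/(v^2 - 10*v + 25)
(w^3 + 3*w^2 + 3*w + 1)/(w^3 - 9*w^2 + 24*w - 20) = (w^3 + 3*w^2 + 3*w + 1)/(w^3 - 9*w^2 + 24*w - 20)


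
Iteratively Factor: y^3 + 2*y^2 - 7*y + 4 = (y - 1)*(y^2 + 3*y - 4) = (y - 1)^2*(y + 4)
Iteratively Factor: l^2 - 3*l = (l)*(l - 3)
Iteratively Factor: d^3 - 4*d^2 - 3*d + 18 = (d + 2)*(d^2 - 6*d + 9) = (d - 3)*(d + 2)*(d - 3)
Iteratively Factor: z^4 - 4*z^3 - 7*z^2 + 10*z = (z + 2)*(z^3 - 6*z^2 + 5*z) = (z - 1)*(z + 2)*(z^2 - 5*z) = (z - 5)*(z - 1)*(z + 2)*(z)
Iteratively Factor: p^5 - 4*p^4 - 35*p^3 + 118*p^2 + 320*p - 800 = (p - 5)*(p^4 + p^3 - 30*p^2 - 32*p + 160) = (p - 5)*(p - 2)*(p^3 + 3*p^2 - 24*p - 80) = (p - 5)*(p - 2)*(p + 4)*(p^2 - p - 20) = (p - 5)^2*(p - 2)*(p + 4)*(p + 4)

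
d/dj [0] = 0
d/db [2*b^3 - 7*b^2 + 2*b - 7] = 6*b^2 - 14*b + 2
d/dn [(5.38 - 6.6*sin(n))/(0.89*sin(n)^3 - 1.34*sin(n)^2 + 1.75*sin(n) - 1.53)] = (11.748*sin(n)^3 - 23.2086*sin(n)^2 + 14.4184*sin(n) + 0.683)*cos(n)/(0.7921*sin(n)^6 - 2.3852*sin(n)^5 + 4.9106*sin(n)^4 - 7.4134*sin(n)^3 + 7.1629*sin(n)^2 - 5.355*sin(n) + 2.3409)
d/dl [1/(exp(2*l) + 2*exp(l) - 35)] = -2*(exp(l) + 1)*exp(l)/(exp(2*l) + 2*exp(l) - 35)^2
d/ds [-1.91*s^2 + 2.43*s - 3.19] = 2.43 - 3.82*s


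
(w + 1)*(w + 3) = w^2 + 4*w + 3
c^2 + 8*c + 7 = (c + 1)*(c + 7)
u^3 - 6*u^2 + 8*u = u*(u - 4)*(u - 2)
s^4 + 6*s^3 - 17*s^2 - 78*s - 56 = (s - 4)*(s + 1)*(s + 2)*(s + 7)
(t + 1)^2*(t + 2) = t^3 + 4*t^2 + 5*t + 2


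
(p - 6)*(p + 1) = p^2 - 5*p - 6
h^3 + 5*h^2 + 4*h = h*(h + 1)*(h + 4)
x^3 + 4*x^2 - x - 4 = (x - 1)*(x + 1)*(x + 4)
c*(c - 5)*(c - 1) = c^3 - 6*c^2 + 5*c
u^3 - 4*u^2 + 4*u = u*(u - 2)^2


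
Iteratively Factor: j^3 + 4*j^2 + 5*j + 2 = (j + 2)*(j^2 + 2*j + 1) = (j + 1)*(j + 2)*(j + 1)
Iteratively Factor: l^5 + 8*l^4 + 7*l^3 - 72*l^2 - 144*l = (l + 3)*(l^4 + 5*l^3 - 8*l^2 - 48*l) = (l - 3)*(l + 3)*(l^3 + 8*l^2 + 16*l) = (l - 3)*(l + 3)*(l + 4)*(l^2 + 4*l) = l*(l - 3)*(l + 3)*(l + 4)*(l + 4)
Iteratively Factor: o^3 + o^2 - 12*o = (o - 3)*(o^2 + 4*o) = (o - 3)*(o + 4)*(o)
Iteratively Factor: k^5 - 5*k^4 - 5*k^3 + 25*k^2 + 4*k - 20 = (k - 5)*(k^4 - 5*k^2 + 4) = (k - 5)*(k - 2)*(k^3 + 2*k^2 - k - 2) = (k - 5)*(k - 2)*(k - 1)*(k^2 + 3*k + 2) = (k - 5)*(k - 2)*(k - 1)*(k + 2)*(k + 1)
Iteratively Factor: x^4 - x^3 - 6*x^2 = (x)*(x^3 - x^2 - 6*x) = x*(x - 3)*(x^2 + 2*x) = x*(x - 3)*(x + 2)*(x)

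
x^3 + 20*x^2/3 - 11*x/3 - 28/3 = (x - 4/3)*(x + 1)*(x + 7)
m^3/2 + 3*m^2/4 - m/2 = m*(m/2 + 1)*(m - 1/2)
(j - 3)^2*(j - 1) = j^3 - 7*j^2 + 15*j - 9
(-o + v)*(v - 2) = -o*v + 2*o + v^2 - 2*v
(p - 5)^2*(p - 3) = p^3 - 13*p^2 + 55*p - 75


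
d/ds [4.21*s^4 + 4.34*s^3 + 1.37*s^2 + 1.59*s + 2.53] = 16.84*s^3 + 13.02*s^2 + 2.74*s + 1.59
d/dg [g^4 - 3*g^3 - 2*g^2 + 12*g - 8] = 4*g^3 - 9*g^2 - 4*g + 12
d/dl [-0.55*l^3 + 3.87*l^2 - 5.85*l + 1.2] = -1.65*l^2 + 7.74*l - 5.85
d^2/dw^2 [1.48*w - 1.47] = 0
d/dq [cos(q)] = -sin(q)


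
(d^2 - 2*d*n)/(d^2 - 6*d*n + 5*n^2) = d*(d - 2*n)/(d^2 - 6*d*n + 5*n^2)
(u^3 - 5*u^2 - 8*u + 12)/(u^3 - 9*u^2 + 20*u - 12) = (u + 2)/(u - 2)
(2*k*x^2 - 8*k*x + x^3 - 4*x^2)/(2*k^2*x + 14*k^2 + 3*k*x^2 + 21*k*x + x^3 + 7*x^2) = x*(x - 4)/(k*x + 7*k + x^2 + 7*x)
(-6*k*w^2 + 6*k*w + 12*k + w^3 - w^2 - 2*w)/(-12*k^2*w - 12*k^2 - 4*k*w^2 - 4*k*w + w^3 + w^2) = (w - 2)/(2*k + w)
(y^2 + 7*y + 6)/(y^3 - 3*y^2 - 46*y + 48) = (y + 1)/(y^2 - 9*y + 8)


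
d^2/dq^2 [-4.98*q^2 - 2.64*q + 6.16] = -9.96000000000000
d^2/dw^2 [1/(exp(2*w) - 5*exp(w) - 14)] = ((5 - 4*exp(w))*(-exp(2*w) + 5*exp(w) + 14) - 2*(2*exp(w) - 5)^2*exp(w))*exp(w)/(-exp(2*w) + 5*exp(w) + 14)^3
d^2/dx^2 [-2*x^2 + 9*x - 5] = -4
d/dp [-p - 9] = -1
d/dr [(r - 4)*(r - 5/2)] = 2*r - 13/2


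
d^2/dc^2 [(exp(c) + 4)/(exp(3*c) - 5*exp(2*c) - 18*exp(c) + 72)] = (4*exp(3*c) - 27*exp(2*c) + 9*exp(c) + 162)*exp(c)/(exp(6*c) - 27*exp(5*c) + 297*exp(4*c) - 1701*exp(3*c) + 5346*exp(2*c) - 8748*exp(c) + 5832)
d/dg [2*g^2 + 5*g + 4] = 4*g + 5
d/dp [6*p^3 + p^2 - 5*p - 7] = 18*p^2 + 2*p - 5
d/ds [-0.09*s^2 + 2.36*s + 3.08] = 2.36 - 0.18*s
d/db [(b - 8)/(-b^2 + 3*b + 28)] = (-b^2 + 3*b + (b - 8)*(2*b - 3) + 28)/(-b^2 + 3*b + 28)^2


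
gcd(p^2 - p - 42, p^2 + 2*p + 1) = 1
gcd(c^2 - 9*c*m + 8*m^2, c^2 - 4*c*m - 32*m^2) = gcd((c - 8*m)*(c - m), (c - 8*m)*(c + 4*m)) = c - 8*m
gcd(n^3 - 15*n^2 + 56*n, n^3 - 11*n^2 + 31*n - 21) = n - 7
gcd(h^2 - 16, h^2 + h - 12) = h + 4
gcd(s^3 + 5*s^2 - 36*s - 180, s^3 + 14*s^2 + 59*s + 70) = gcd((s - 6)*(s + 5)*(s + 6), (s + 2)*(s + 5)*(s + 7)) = s + 5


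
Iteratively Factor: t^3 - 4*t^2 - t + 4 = (t - 4)*(t^2 - 1) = (t - 4)*(t - 1)*(t + 1)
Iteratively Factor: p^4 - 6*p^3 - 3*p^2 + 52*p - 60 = (p - 5)*(p^3 - p^2 - 8*p + 12) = (p - 5)*(p - 2)*(p^2 + p - 6) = (p - 5)*(p - 2)^2*(p + 3)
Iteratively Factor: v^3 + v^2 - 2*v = (v - 1)*(v^2 + 2*v) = v*(v - 1)*(v + 2)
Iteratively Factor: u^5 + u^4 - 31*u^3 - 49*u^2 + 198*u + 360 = (u + 3)*(u^4 - 2*u^3 - 25*u^2 + 26*u + 120) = (u + 3)*(u + 4)*(u^3 - 6*u^2 - u + 30) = (u + 2)*(u + 3)*(u + 4)*(u^2 - 8*u + 15) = (u - 5)*(u + 2)*(u + 3)*(u + 4)*(u - 3)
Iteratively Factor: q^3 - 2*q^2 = (q)*(q^2 - 2*q) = q^2*(q - 2)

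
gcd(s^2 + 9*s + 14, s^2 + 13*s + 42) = s + 7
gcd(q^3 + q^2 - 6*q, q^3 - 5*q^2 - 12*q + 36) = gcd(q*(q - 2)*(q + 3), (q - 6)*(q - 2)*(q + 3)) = q^2 + q - 6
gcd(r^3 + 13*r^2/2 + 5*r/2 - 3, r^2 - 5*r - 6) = r + 1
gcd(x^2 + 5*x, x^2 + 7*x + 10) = x + 5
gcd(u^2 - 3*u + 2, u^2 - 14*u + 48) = 1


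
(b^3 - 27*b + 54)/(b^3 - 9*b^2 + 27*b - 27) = (b + 6)/(b - 3)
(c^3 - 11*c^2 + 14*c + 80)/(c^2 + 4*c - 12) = (c^3 - 11*c^2 + 14*c + 80)/(c^2 + 4*c - 12)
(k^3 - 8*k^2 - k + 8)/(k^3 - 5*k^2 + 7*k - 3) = (k^2 - 7*k - 8)/(k^2 - 4*k + 3)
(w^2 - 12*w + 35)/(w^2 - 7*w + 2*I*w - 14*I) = (w - 5)/(w + 2*I)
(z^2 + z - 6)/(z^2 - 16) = (z^2 + z - 6)/(z^2 - 16)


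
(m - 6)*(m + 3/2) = m^2 - 9*m/2 - 9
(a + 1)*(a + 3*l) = a^2 + 3*a*l + a + 3*l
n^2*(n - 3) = n^3 - 3*n^2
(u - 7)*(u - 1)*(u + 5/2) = u^3 - 11*u^2/2 - 13*u + 35/2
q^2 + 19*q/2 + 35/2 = (q + 5/2)*(q + 7)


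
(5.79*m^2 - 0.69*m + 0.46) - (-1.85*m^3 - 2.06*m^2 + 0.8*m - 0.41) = 1.85*m^3 + 7.85*m^2 - 1.49*m + 0.87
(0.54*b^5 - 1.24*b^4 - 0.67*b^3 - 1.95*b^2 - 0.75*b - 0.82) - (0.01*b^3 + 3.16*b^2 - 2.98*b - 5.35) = 0.54*b^5 - 1.24*b^4 - 0.68*b^3 - 5.11*b^2 + 2.23*b + 4.53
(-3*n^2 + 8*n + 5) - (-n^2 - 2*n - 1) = -2*n^2 + 10*n + 6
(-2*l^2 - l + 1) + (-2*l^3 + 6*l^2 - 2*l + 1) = -2*l^3 + 4*l^2 - 3*l + 2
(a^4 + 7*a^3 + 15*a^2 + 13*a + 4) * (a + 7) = a^5 + 14*a^4 + 64*a^3 + 118*a^2 + 95*a + 28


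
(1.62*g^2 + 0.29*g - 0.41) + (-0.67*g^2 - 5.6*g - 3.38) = 0.95*g^2 - 5.31*g - 3.79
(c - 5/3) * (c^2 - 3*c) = c^3 - 14*c^2/3 + 5*c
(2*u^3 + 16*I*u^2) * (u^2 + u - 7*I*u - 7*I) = 2*u^5 + 2*u^4 + 2*I*u^4 + 112*u^3 + 2*I*u^3 + 112*u^2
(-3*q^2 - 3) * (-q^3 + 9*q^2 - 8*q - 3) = 3*q^5 - 27*q^4 + 27*q^3 - 18*q^2 + 24*q + 9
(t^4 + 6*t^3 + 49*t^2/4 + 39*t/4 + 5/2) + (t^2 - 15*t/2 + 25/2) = t^4 + 6*t^3 + 53*t^2/4 + 9*t/4 + 15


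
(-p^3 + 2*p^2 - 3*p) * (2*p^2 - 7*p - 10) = -2*p^5 + 11*p^4 - 10*p^3 + p^2 + 30*p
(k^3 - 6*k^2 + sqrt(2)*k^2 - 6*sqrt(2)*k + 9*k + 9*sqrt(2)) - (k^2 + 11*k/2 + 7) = k^3 - 7*k^2 + sqrt(2)*k^2 - 6*sqrt(2)*k + 7*k/2 - 7 + 9*sqrt(2)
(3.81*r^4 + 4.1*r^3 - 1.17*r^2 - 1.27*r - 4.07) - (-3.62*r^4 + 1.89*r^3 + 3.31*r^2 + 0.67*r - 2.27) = 7.43*r^4 + 2.21*r^3 - 4.48*r^2 - 1.94*r - 1.8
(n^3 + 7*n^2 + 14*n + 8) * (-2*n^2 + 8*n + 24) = -2*n^5 - 6*n^4 + 52*n^3 + 264*n^2 + 400*n + 192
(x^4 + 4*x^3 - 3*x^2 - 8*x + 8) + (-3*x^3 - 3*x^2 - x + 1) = x^4 + x^3 - 6*x^2 - 9*x + 9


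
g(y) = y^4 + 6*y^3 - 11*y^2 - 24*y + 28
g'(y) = 4*y^3 + 18*y^2 - 22*y - 24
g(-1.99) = 0.60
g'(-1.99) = 59.54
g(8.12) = 6667.51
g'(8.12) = 3125.73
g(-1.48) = 24.77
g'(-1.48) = 35.02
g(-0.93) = 36.73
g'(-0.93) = 8.81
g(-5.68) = -249.21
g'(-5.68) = -51.32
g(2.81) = 69.18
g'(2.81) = 145.06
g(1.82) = -4.97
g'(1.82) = 19.70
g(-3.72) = -152.31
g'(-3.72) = 101.02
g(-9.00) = 1540.00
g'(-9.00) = -1284.00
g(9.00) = 9856.00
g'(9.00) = 4152.00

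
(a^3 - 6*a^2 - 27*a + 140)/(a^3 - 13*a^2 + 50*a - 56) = (a + 5)/(a - 2)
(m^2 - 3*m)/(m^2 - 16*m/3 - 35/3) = 3*m*(3 - m)/(-3*m^2 + 16*m + 35)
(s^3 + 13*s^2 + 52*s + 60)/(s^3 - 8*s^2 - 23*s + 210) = (s^2 + 8*s + 12)/(s^2 - 13*s + 42)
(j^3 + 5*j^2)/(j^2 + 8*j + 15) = j^2/(j + 3)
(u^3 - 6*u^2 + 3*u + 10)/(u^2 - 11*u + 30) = (u^2 - u - 2)/(u - 6)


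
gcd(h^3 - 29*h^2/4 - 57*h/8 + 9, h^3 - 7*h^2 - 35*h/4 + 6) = h^2 - 13*h/2 - 12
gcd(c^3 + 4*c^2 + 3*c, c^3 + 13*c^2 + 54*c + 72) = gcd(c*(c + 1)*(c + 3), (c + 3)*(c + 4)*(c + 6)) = c + 3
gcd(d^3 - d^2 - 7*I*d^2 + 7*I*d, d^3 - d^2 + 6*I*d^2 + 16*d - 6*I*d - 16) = d - 1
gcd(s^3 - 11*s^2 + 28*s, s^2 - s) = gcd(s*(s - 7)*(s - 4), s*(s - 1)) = s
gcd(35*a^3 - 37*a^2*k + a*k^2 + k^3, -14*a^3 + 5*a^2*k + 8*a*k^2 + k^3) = 7*a^2 - 6*a*k - k^2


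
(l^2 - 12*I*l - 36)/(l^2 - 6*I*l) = (l - 6*I)/l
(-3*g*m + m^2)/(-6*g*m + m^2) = (3*g - m)/(6*g - m)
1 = 1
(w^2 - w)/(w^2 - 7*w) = (w - 1)/(w - 7)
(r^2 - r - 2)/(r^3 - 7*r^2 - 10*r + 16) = (r^2 - r - 2)/(r^3 - 7*r^2 - 10*r + 16)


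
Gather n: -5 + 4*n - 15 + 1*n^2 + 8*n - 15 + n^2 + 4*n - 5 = 2*n^2 + 16*n - 40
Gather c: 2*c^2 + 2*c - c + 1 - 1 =2*c^2 + c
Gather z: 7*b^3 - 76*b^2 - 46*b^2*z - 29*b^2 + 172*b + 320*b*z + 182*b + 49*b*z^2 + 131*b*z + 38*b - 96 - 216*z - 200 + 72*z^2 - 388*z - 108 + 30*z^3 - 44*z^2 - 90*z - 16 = 7*b^3 - 105*b^2 + 392*b + 30*z^3 + z^2*(49*b + 28) + z*(-46*b^2 + 451*b - 694) - 420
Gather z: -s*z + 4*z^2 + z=4*z^2 + z*(1 - s)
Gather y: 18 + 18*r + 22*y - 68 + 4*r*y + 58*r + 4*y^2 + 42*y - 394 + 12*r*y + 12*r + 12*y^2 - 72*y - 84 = 88*r + 16*y^2 + y*(16*r - 8) - 528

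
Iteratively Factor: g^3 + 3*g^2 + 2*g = (g + 2)*(g^2 + g) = g*(g + 2)*(g + 1)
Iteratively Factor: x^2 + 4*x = (x + 4)*(x)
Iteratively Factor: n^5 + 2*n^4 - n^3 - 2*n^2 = (n + 2)*(n^4 - n^2) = (n - 1)*(n + 2)*(n^3 + n^2) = n*(n - 1)*(n + 2)*(n^2 + n) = n*(n - 1)*(n + 1)*(n + 2)*(n)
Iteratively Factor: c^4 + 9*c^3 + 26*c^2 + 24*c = (c + 3)*(c^3 + 6*c^2 + 8*c) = (c + 2)*(c + 3)*(c^2 + 4*c) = c*(c + 2)*(c + 3)*(c + 4)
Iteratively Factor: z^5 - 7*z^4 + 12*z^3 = (z - 3)*(z^4 - 4*z^3) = z*(z - 3)*(z^3 - 4*z^2) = z^2*(z - 3)*(z^2 - 4*z) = z^3*(z - 3)*(z - 4)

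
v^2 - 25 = (v - 5)*(v + 5)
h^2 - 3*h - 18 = (h - 6)*(h + 3)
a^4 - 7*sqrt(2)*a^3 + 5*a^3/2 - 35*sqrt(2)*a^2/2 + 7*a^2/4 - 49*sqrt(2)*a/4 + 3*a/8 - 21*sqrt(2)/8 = (a + 1/2)^2*(a + 3/2)*(a - 7*sqrt(2))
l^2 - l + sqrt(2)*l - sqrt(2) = (l - 1)*(l + sqrt(2))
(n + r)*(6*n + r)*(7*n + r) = 42*n^3 + 55*n^2*r + 14*n*r^2 + r^3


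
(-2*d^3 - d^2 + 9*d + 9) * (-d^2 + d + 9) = 2*d^5 - d^4 - 28*d^3 - 9*d^2 + 90*d + 81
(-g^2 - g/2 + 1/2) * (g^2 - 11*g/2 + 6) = -g^4 + 5*g^3 - 11*g^2/4 - 23*g/4 + 3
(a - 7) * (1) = a - 7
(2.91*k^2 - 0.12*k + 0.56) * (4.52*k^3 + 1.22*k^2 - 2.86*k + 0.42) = 13.1532*k^5 + 3.0078*k^4 - 5.9378*k^3 + 2.2486*k^2 - 1.652*k + 0.2352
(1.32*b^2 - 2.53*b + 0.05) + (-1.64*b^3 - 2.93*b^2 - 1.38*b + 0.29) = -1.64*b^3 - 1.61*b^2 - 3.91*b + 0.34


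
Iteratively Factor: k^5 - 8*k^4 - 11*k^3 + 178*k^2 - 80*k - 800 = (k - 4)*(k^4 - 4*k^3 - 27*k^2 + 70*k + 200) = (k - 5)*(k - 4)*(k^3 + k^2 - 22*k - 40) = (k - 5)^2*(k - 4)*(k^2 + 6*k + 8) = (k - 5)^2*(k - 4)*(k + 2)*(k + 4)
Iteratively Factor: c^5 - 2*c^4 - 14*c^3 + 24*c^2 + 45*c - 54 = (c - 1)*(c^4 - c^3 - 15*c^2 + 9*c + 54) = (c - 3)*(c - 1)*(c^3 + 2*c^2 - 9*c - 18) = (c - 3)^2*(c - 1)*(c^2 + 5*c + 6) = (c - 3)^2*(c - 1)*(c + 2)*(c + 3)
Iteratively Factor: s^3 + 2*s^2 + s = (s + 1)*(s^2 + s) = (s + 1)^2*(s)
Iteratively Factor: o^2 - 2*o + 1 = (o - 1)*(o - 1)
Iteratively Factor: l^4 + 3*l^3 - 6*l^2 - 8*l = (l + 1)*(l^3 + 2*l^2 - 8*l) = (l - 2)*(l + 1)*(l^2 + 4*l) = (l - 2)*(l + 1)*(l + 4)*(l)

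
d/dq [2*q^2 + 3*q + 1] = 4*q + 3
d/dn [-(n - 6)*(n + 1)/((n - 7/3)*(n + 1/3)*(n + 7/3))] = 27*(27*n^4 - 270*n^3 - 384*n^2 - 10*n + 637)/(729*n^6 + 486*n^5 - 7857*n^4 - 5292*n^3 + 20727*n^2 + 14406*n + 2401)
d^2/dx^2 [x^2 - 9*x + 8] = 2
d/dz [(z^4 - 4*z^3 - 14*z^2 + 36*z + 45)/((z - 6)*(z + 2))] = 2*(z^5 - 8*z^4 - 8*z^3 + 82*z^2 + 123*z - 126)/(z^4 - 8*z^3 - 8*z^2 + 96*z + 144)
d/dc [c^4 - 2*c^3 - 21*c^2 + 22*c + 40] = 4*c^3 - 6*c^2 - 42*c + 22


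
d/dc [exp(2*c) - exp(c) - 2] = (2*exp(c) - 1)*exp(c)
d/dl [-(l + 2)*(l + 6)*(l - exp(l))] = (l + 2)*(l + 6)*(exp(l) - 1) - (l + 2)*(l - exp(l)) - (l + 6)*(l - exp(l))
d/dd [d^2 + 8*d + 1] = 2*d + 8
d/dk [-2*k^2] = -4*k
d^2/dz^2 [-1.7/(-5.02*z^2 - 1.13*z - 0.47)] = (-85.68136*z^2 - 19.28684*z + 1.7*(10.04*z + 1.13)*(20.08*z + 2.26) - 8.02196)/(5.02*z^2 + 1.13*z + 0.47)^3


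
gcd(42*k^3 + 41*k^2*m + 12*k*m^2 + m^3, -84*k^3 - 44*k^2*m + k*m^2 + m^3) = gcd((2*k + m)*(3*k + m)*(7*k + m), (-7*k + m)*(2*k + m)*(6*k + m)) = 2*k + m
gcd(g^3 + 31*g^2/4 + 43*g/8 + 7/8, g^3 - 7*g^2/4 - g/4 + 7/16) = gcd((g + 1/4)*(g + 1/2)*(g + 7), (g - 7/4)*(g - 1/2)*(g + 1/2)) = g + 1/2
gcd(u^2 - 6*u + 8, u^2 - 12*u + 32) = u - 4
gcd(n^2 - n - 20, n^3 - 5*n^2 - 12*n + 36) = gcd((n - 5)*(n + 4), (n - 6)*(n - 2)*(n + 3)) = 1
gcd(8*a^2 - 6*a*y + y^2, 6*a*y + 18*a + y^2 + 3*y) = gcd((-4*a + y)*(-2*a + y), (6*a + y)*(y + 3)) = 1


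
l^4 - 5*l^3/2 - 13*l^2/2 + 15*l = l*(l - 3)*(l - 2)*(l + 5/2)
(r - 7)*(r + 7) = r^2 - 49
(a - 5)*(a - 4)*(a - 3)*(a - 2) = a^4 - 14*a^3 + 71*a^2 - 154*a + 120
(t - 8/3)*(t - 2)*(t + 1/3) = t^3 - 13*t^2/3 + 34*t/9 + 16/9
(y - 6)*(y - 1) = y^2 - 7*y + 6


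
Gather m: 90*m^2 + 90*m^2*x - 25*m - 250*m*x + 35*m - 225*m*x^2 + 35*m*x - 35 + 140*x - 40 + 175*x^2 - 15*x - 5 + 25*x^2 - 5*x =m^2*(90*x + 90) + m*(-225*x^2 - 215*x + 10) + 200*x^2 + 120*x - 80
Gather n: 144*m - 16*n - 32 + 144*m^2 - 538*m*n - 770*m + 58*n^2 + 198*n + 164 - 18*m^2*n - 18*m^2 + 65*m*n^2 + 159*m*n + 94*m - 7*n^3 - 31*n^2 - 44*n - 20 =126*m^2 - 532*m - 7*n^3 + n^2*(65*m + 27) + n*(-18*m^2 - 379*m + 138) + 112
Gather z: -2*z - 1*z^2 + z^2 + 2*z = 0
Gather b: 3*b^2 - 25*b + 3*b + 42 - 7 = 3*b^2 - 22*b + 35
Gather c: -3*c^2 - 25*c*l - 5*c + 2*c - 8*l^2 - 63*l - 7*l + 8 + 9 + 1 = -3*c^2 + c*(-25*l - 3) - 8*l^2 - 70*l + 18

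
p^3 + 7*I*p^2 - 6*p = p*(p + I)*(p + 6*I)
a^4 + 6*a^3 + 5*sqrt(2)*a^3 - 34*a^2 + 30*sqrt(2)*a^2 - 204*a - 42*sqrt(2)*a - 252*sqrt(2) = (a + 6)*(a - 3*sqrt(2))*(a + sqrt(2))*(a + 7*sqrt(2))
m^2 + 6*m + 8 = (m + 2)*(m + 4)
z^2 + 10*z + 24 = (z + 4)*(z + 6)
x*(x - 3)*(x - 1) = x^3 - 4*x^2 + 3*x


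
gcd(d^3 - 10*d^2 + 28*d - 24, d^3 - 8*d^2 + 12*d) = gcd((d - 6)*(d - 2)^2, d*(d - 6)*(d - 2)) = d^2 - 8*d + 12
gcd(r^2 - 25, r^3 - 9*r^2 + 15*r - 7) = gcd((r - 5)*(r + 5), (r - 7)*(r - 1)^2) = 1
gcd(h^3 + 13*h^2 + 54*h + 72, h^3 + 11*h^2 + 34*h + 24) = h^2 + 10*h + 24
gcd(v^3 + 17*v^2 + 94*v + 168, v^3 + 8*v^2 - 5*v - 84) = v^2 + 11*v + 28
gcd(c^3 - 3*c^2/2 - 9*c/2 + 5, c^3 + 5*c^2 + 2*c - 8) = c^2 + c - 2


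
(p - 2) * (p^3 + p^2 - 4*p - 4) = p^4 - p^3 - 6*p^2 + 4*p + 8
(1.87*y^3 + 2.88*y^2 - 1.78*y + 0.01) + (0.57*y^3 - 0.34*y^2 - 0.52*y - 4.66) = 2.44*y^3 + 2.54*y^2 - 2.3*y - 4.65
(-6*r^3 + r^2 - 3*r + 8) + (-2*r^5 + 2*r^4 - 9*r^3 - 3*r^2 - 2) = -2*r^5 + 2*r^4 - 15*r^3 - 2*r^2 - 3*r + 6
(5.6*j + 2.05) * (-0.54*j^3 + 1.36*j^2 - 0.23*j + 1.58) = -3.024*j^4 + 6.509*j^3 + 1.5*j^2 + 8.3765*j + 3.239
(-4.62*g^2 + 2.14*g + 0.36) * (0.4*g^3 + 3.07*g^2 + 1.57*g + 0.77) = -1.848*g^5 - 13.3274*g^4 - 0.5396*g^3 + 0.9076*g^2 + 2.213*g + 0.2772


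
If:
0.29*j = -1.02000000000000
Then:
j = -3.52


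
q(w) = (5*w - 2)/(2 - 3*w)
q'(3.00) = 0.08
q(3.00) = -1.86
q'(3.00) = 0.08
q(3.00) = -1.86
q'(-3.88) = 0.02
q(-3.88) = -1.57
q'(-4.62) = 0.02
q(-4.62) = -1.58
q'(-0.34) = 0.44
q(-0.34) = -1.23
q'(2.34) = 0.16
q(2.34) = -1.93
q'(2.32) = 0.16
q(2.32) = -1.94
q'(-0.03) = 0.92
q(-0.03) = -1.03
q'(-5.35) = 0.01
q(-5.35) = -1.59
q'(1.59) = 0.52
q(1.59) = -2.15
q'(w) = 5/(2 - 3*w) + 3*(5*w - 2)/(2 - 3*w)^2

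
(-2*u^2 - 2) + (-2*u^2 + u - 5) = -4*u^2 + u - 7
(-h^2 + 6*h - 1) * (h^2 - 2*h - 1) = -h^4 + 8*h^3 - 12*h^2 - 4*h + 1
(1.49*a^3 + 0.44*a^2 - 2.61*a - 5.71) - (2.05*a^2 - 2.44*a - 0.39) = 1.49*a^3 - 1.61*a^2 - 0.17*a - 5.32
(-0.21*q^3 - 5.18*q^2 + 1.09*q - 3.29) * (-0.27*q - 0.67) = 0.0567*q^4 + 1.5393*q^3 + 3.1763*q^2 + 0.158*q + 2.2043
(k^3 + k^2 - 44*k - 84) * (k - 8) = k^4 - 7*k^3 - 52*k^2 + 268*k + 672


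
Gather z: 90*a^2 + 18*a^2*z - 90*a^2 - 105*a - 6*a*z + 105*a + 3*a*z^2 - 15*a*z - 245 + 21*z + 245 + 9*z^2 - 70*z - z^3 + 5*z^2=-z^3 + z^2*(3*a + 14) + z*(18*a^2 - 21*a - 49)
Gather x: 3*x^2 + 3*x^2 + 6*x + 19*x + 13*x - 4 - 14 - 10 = 6*x^2 + 38*x - 28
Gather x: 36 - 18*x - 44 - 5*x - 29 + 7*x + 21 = -16*x - 16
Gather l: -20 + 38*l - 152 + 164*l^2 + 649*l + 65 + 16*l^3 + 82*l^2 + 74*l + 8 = 16*l^3 + 246*l^2 + 761*l - 99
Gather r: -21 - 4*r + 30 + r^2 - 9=r^2 - 4*r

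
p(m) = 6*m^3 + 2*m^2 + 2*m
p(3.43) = 272.51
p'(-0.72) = 8.45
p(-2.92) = -138.17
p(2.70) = 138.08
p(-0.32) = -0.63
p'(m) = 18*m^2 + 4*m + 2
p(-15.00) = -19830.00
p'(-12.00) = 2546.00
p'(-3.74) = 238.82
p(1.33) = 20.31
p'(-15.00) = 3992.00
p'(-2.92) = 143.80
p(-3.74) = -293.39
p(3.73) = 346.66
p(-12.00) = -10104.00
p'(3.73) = 267.35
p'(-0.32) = 2.56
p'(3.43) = 227.49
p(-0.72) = -2.64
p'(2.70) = 144.02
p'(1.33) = 39.16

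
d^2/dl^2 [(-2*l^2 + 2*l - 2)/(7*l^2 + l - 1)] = 32*(7*l^3 - 21*l^2 - 1)/(343*l^6 + 147*l^5 - 126*l^4 - 41*l^3 + 18*l^2 + 3*l - 1)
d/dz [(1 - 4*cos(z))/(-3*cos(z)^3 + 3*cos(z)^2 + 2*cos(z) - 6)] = 16*(24*cos(z)^3 - 21*cos(z)^2 + 6*cos(z) - 22)*sin(z)/(12*sin(z)^2 + cos(z) + 3*cos(3*z) + 12)^2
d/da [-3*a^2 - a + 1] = -6*a - 1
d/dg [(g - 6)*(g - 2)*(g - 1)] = 3*g^2 - 18*g + 20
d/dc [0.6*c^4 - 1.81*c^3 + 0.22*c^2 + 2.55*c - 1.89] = 2.4*c^3 - 5.43*c^2 + 0.44*c + 2.55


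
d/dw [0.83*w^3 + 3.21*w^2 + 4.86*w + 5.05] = 2.49*w^2 + 6.42*w + 4.86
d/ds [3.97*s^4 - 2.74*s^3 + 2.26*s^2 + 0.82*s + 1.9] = 15.88*s^3 - 8.22*s^2 + 4.52*s + 0.82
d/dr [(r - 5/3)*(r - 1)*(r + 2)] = 3*r^2 - 4*r/3 - 11/3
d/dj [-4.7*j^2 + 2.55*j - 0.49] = 2.55 - 9.4*j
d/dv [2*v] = 2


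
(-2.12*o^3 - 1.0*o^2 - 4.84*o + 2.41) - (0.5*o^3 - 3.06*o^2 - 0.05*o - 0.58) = -2.62*o^3 + 2.06*o^2 - 4.79*o + 2.99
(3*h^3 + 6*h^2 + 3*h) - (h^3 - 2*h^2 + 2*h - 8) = 2*h^3 + 8*h^2 + h + 8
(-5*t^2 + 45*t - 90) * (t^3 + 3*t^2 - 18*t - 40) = -5*t^5 + 30*t^4 + 135*t^3 - 880*t^2 - 180*t + 3600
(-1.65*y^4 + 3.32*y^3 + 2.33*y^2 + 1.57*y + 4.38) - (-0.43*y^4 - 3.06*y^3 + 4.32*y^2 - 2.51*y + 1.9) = -1.22*y^4 + 6.38*y^3 - 1.99*y^2 + 4.08*y + 2.48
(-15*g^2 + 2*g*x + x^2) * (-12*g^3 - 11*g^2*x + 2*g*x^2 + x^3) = 180*g^5 + 141*g^4*x - 64*g^3*x^2 - 22*g^2*x^3 + 4*g*x^4 + x^5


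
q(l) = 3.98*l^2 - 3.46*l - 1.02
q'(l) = 7.96*l - 3.46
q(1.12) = 0.10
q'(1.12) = 5.46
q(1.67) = 4.30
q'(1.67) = 9.83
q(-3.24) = 51.97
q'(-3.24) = -29.25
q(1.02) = -0.41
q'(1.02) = 4.66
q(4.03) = 49.67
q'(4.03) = 28.62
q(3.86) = 44.92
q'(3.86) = 27.27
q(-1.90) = 19.92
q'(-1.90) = -18.58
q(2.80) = 20.50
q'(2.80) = 18.83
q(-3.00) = 45.18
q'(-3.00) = -27.34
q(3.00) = 24.42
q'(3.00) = 20.42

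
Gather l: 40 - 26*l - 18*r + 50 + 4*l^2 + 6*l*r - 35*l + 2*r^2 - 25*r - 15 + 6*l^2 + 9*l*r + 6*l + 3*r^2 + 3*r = 10*l^2 + l*(15*r - 55) + 5*r^2 - 40*r + 75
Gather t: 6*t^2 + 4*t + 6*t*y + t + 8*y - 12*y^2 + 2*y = 6*t^2 + t*(6*y + 5) - 12*y^2 + 10*y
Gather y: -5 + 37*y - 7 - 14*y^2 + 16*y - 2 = -14*y^2 + 53*y - 14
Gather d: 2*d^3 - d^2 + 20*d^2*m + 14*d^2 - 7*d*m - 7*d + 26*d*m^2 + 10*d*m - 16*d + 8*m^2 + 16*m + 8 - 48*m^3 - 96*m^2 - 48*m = 2*d^3 + d^2*(20*m + 13) + d*(26*m^2 + 3*m - 23) - 48*m^3 - 88*m^2 - 32*m + 8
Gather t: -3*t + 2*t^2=2*t^2 - 3*t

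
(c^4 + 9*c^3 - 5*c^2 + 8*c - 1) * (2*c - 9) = 2*c^5 + 9*c^4 - 91*c^3 + 61*c^2 - 74*c + 9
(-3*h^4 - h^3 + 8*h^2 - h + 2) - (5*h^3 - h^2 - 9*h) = -3*h^4 - 6*h^3 + 9*h^2 + 8*h + 2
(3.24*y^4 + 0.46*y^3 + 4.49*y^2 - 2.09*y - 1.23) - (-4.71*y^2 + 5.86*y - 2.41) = 3.24*y^4 + 0.46*y^3 + 9.2*y^2 - 7.95*y + 1.18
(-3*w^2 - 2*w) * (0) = 0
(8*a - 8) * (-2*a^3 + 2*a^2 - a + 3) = -16*a^4 + 32*a^3 - 24*a^2 + 32*a - 24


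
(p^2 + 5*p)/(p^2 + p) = (p + 5)/(p + 1)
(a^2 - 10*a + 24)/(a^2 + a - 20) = (a - 6)/(a + 5)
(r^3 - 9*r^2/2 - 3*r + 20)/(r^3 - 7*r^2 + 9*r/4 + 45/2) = 2*(r^2 - 2*r - 8)/(2*r^2 - 9*r - 18)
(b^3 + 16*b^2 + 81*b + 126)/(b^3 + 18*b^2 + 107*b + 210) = (b + 3)/(b + 5)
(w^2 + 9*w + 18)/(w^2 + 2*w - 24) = (w + 3)/(w - 4)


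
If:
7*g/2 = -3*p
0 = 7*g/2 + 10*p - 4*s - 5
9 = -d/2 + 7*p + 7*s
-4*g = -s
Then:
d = -760/29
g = -6/29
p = 7/29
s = -24/29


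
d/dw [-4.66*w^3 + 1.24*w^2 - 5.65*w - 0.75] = -13.98*w^2 + 2.48*w - 5.65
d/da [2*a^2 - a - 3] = 4*a - 1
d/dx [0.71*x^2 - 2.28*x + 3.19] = 1.42*x - 2.28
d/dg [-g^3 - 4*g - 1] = -3*g^2 - 4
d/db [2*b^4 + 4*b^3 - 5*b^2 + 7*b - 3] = 8*b^3 + 12*b^2 - 10*b + 7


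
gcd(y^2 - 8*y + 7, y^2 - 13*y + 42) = y - 7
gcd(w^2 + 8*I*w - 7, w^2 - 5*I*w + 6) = w + I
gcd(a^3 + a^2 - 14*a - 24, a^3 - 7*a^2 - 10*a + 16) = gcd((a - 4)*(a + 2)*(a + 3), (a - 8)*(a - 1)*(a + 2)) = a + 2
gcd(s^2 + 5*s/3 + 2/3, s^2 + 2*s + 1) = s + 1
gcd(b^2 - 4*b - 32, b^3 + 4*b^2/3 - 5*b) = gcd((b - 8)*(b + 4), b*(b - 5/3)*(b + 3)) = 1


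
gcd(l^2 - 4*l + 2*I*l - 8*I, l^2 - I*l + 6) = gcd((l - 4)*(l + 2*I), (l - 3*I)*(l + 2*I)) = l + 2*I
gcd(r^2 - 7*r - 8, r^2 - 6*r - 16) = r - 8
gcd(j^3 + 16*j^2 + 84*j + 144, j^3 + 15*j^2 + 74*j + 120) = j^2 + 10*j + 24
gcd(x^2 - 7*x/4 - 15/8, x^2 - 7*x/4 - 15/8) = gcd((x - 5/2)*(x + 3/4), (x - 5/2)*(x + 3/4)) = x^2 - 7*x/4 - 15/8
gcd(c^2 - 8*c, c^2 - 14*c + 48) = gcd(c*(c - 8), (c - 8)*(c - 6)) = c - 8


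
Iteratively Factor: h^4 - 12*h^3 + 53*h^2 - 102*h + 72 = (h - 2)*(h^3 - 10*h^2 + 33*h - 36) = (h - 3)*(h - 2)*(h^2 - 7*h + 12) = (h - 3)^2*(h - 2)*(h - 4)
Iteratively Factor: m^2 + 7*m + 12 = (m + 4)*(m + 3)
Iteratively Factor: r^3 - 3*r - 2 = (r - 2)*(r^2 + 2*r + 1) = (r - 2)*(r + 1)*(r + 1)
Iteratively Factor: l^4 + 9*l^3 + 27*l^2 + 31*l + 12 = (l + 1)*(l^3 + 8*l^2 + 19*l + 12) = (l + 1)^2*(l^2 + 7*l + 12) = (l + 1)^2*(l + 4)*(l + 3)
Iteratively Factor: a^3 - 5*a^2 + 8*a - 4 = (a - 2)*(a^2 - 3*a + 2) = (a - 2)*(a - 1)*(a - 2)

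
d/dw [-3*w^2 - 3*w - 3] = -6*w - 3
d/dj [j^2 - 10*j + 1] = 2*j - 10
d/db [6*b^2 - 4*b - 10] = 12*b - 4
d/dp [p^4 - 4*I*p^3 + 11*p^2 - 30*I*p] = 4*p^3 - 12*I*p^2 + 22*p - 30*I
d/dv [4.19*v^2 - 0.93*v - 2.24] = 8.38*v - 0.93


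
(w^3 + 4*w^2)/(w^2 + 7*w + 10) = w^2*(w + 4)/(w^2 + 7*w + 10)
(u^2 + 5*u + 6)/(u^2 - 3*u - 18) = (u + 2)/(u - 6)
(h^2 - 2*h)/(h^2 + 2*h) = (h - 2)/(h + 2)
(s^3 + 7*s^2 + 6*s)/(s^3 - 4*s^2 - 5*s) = (s + 6)/(s - 5)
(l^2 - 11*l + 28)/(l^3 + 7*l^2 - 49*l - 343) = (l - 4)/(l^2 + 14*l + 49)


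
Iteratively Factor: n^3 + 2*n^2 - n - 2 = (n + 1)*(n^2 + n - 2) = (n - 1)*(n + 1)*(n + 2)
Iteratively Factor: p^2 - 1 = (p + 1)*(p - 1)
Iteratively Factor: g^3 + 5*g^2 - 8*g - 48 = (g + 4)*(g^2 + g - 12) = (g + 4)^2*(g - 3)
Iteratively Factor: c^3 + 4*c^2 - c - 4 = (c - 1)*(c^2 + 5*c + 4) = (c - 1)*(c + 4)*(c + 1)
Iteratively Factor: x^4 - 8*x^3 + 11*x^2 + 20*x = (x - 5)*(x^3 - 3*x^2 - 4*x) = x*(x - 5)*(x^2 - 3*x - 4) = x*(x - 5)*(x + 1)*(x - 4)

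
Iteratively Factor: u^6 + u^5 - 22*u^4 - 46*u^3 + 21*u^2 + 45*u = (u - 5)*(u^5 + 6*u^4 + 8*u^3 - 6*u^2 - 9*u) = (u - 5)*(u - 1)*(u^4 + 7*u^3 + 15*u^2 + 9*u) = (u - 5)*(u - 1)*(u + 3)*(u^3 + 4*u^2 + 3*u) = (u - 5)*(u - 1)*(u + 1)*(u + 3)*(u^2 + 3*u) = u*(u - 5)*(u - 1)*(u + 1)*(u + 3)*(u + 3)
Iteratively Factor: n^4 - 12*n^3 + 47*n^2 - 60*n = (n - 4)*(n^3 - 8*n^2 + 15*n) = n*(n - 4)*(n^2 - 8*n + 15) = n*(n - 5)*(n - 4)*(n - 3)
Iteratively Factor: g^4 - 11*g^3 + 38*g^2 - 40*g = (g)*(g^3 - 11*g^2 + 38*g - 40) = g*(g - 4)*(g^2 - 7*g + 10) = g*(g - 4)*(g - 2)*(g - 5)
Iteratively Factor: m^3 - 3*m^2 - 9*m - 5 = (m + 1)*(m^2 - 4*m - 5) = (m + 1)^2*(m - 5)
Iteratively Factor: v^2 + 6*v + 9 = (v + 3)*(v + 3)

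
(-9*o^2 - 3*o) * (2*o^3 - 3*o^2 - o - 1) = -18*o^5 + 21*o^4 + 18*o^3 + 12*o^2 + 3*o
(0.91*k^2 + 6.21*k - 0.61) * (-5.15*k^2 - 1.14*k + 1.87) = -4.6865*k^4 - 33.0189*k^3 - 2.2362*k^2 + 12.3081*k - 1.1407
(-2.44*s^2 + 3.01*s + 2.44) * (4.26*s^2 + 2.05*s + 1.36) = -10.3944*s^4 + 7.8206*s^3 + 13.2465*s^2 + 9.0956*s + 3.3184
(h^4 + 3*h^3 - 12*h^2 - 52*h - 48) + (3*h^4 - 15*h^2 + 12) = 4*h^4 + 3*h^3 - 27*h^2 - 52*h - 36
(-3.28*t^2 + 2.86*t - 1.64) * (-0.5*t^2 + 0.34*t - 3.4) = 1.64*t^4 - 2.5452*t^3 + 12.9444*t^2 - 10.2816*t + 5.576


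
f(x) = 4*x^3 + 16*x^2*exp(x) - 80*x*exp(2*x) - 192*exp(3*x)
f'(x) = 16*x^2*exp(x) + 12*x^2 - 160*x*exp(2*x) + 32*x*exp(x) - 576*exp(3*x) - 80*exp(2*x)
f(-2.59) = -60.36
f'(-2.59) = 83.97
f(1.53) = -21334.13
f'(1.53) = -63232.81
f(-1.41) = 0.48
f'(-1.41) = 20.90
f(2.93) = -1340637.30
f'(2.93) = -3971347.82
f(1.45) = -16828.46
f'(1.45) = -49931.48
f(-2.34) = -41.25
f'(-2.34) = 69.15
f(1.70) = -35294.56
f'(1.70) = -104438.40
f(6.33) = -34086726427.04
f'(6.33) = -102126515731.12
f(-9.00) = -2915.84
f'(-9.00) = 972.12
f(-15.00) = -13500.00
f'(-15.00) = 2700.00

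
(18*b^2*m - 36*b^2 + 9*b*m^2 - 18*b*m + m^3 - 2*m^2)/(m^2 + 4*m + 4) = (18*b^2*m - 36*b^2 + 9*b*m^2 - 18*b*m + m^3 - 2*m^2)/(m^2 + 4*m + 4)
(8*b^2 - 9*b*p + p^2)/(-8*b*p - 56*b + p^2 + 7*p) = (-b + p)/(p + 7)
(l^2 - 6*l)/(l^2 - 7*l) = (l - 6)/(l - 7)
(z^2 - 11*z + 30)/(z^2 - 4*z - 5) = (z - 6)/(z + 1)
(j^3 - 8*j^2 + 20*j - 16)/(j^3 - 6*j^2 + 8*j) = (j - 2)/j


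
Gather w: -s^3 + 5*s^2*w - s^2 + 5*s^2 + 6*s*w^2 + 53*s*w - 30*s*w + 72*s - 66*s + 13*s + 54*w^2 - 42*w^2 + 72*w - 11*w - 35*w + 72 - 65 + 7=-s^3 + 4*s^2 + 19*s + w^2*(6*s + 12) + w*(5*s^2 + 23*s + 26) + 14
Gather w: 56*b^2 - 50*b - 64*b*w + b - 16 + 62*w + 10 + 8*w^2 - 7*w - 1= 56*b^2 - 49*b + 8*w^2 + w*(55 - 64*b) - 7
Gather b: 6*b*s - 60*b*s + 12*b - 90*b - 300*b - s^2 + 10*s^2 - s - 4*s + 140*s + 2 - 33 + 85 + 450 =b*(-54*s - 378) + 9*s^2 + 135*s + 504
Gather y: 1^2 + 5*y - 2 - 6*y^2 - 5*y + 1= -6*y^2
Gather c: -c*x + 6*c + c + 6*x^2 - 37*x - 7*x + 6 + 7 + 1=c*(7 - x) + 6*x^2 - 44*x + 14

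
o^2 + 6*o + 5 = (o + 1)*(o + 5)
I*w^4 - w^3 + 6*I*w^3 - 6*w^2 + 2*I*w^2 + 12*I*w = w*(w + 6)*(w + 2*I)*(I*w + 1)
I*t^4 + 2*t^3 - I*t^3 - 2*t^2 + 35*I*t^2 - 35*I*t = t*(t - 7*I)*(t + 5*I)*(I*t - I)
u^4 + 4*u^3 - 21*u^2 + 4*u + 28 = (u - 2)^2*(u + 1)*(u + 7)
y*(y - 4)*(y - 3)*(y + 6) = y^4 - y^3 - 30*y^2 + 72*y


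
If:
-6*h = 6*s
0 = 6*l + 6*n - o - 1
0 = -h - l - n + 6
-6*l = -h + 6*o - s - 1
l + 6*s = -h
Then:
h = 209/6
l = 1045/6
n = -203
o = -174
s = -209/6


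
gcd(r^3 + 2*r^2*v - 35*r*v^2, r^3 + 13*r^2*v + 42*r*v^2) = r^2 + 7*r*v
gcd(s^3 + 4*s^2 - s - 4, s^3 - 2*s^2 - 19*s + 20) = s^2 + 3*s - 4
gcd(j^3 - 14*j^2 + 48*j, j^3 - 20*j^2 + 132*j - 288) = j^2 - 14*j + 48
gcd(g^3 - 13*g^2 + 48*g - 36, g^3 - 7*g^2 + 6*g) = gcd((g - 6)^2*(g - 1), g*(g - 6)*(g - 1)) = g^2 - 7*g + 6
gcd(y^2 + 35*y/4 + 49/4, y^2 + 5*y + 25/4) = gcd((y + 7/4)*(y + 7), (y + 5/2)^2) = 1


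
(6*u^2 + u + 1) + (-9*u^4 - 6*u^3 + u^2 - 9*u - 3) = -9*u^4 - 6*u^3 + 7*u^2 - 8*u - 2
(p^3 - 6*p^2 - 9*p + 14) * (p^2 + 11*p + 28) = p^5 + 5*p^4 - 47*p^3 - 253*p^2 - 98*p + 392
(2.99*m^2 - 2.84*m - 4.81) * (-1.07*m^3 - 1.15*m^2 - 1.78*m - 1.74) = -3.1993*m^5 - 0.3997*m^4 + 3.0905*m^3 + 5.3841*m^2 + 13.5034*m + 8.3694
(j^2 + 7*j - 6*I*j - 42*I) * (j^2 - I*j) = j^4 + 7*j^3 - 7*I*j^3 - 6*j^2 - 49*I*j^2 - 42*j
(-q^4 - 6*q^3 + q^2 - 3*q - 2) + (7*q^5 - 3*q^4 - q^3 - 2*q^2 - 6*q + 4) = 7*q^5 - 4*q^4 - 7*q^3 - q^2 - 9*q + 2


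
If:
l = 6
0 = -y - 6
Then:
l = 6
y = -6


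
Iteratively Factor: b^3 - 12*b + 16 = (b + 4)*(b^2 - 4*b + 4) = (b - 2)*(b + 4)*(b - 2)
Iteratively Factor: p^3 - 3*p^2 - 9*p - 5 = (p + 1)*(p^2 - 4*p - 5) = (p - 5)*(p + 1)*(p + 1)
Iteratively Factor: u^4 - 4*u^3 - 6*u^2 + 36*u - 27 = (u - 3)*(u^3 - u^2 - 9*u + 9) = (u - 3)^2*(u^2 + 2*u - 3) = (u - 3)^2*(u - 1)*(u + 3)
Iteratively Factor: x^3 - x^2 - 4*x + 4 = (x + 2)*(x^2 - 3*x + 2) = (x - 2)*(x + 2)*(x - 1)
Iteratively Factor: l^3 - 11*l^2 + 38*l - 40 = (l - 2)*(l^2 - 9*l + 20) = (l - 5)*(l - 2)*(l - 4)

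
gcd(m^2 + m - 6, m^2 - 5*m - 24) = m + 3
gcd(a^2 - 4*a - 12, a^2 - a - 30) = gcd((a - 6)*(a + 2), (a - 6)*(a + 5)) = a - 6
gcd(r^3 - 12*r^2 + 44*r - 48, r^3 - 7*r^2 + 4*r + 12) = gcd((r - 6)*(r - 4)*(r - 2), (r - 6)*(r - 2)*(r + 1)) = r^2 - 8*r + 12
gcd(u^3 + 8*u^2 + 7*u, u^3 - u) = u^2 + u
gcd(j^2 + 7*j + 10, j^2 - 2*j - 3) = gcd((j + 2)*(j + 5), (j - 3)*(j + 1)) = 1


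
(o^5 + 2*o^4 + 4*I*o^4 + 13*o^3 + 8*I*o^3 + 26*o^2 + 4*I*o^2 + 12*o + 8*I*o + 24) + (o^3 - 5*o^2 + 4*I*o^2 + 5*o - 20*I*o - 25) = o^5 + 2*o^4 + 4*I*o^4 + 14*o^3 + 8*I*o^3 + 21*o^2 + 8*I*o^2 + 17*o - 12*I*o - 1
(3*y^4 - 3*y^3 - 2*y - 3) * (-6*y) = -18*y^5 + 18*y^4 + 12*y^2 + 18*y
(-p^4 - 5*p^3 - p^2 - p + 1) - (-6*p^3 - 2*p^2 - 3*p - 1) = -p^4 + p^3 + p^2 + 2*p + 2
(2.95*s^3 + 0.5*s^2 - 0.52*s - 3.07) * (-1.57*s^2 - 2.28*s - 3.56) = -4.6315*s^5 - 7.511*s^4 - 10.8256*s^3 + 4.2255*s^2 + 8.8508*s + 10.9292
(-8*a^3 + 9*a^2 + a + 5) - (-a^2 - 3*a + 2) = -8*a^3 + 10*a^2 + 4*a + 3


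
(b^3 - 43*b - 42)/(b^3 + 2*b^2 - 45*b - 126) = (b + 1)/(b + 3)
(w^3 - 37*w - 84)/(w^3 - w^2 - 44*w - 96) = (w - 7)/(w - 8)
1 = 1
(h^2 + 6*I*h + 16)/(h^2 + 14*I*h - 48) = (h - 2*I)/(h + 6*I)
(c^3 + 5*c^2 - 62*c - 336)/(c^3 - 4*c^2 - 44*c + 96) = (c + 7)/(c - 2)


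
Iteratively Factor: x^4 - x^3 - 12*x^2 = (x)*(x^3 - x^2 - 12*x) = x*(x - 4)*(x^2 + 3*x) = x*(x - 4)*(x + 3)*(x)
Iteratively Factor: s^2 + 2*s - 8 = (s + 4)*(s - 2)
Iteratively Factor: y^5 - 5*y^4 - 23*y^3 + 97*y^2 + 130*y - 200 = (y - 5)*(y^4 - 23*y^2 - 18*y + 40) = (y - 5)*(y - 1)*(y^3 + y^2 - 22*y - 40) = (y - 5)*(y - 1)*(y + 4)*(y^2 - 3*y - 10) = (y - 5)*(y - 1)*(y + 2)*(y + 4)*(y - 5)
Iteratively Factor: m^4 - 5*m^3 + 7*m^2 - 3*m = (m)*(m^3 - 5*m^2 + 7*m - 3) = m*(m - 3)*(m^2 - 2*m + 1) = m*(m - 3)*(m - 1)*(m - 1)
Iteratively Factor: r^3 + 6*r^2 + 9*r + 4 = (r + 1)*(r^2 + 5*r + 4) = (r + 1)^2*(r + 4)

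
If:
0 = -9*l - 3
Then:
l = -1/3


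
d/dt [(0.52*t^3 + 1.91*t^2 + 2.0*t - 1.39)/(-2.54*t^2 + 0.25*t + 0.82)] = (-1.3208*t^4 + 0.26*t^3 + 6.8367*t^2 - 3.9288*t + 1.9875)/(6.4516*t^4 - 1.27*t^3 - 4.1031*t^2 + 0.41*t + 0.6724)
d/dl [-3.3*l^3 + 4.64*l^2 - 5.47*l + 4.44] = -9.9*l^2 + 9.28*l - 5.47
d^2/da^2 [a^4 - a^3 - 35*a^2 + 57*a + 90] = 12*a^2 - 6*a - 70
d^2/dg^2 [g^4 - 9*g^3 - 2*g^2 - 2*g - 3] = 12*g^2 - 54*g - 4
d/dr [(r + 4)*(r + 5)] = 2*r + 9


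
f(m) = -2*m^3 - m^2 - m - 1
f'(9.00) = -505.00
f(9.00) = -1549.00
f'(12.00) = -889.00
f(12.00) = -3613.00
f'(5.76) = -211.59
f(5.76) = -422.14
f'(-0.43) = -1.25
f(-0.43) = -0.60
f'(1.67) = -21.07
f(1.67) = -14.77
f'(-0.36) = -1.06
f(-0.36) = -0.68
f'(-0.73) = -2.74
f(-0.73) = -0.02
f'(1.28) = -13.39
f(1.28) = -8.11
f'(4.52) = -132.62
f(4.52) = -210.64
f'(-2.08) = -22.80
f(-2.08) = 14.75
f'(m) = -6*m^2 - 2*m - 1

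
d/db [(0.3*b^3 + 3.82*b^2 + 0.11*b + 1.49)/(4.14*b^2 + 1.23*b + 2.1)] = (1.242*b^4 + 0.738*b^3 + 6.1332*b^2 + 3.7068*b - 1.6017)/(17.1396*b^4 + 10.1844*b^3 + 18.9009*b^2 + 5.166*b + 4.41)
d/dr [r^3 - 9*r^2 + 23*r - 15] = 3*r^2 - 18*r + 23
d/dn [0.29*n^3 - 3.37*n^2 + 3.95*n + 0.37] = 0.87*n^2 - 6.74*n + 3.95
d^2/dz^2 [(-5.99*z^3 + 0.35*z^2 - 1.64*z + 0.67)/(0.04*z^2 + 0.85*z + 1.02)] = (1.38777878078145e-17*z^5 - 4.44089209850063e-16*z^4 - 8.195814*z^3 - 31.239228*z^2 - 36.853824*z + 4.485518)/(6.4e-5*z^6 + 0.00408*z^5 + 0.091596*z^4 + 0.822205*z^3 + 2.335698*z^2 + 2.65302*z + 1.061208)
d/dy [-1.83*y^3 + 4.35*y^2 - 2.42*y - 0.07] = -5.49*y^2 + 8.7*y - 2.42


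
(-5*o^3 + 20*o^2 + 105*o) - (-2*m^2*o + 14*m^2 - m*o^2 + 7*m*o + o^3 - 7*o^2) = 2*m^2*o - 14*m^2 + m*o^2 - 7*m*o - 6*o^3 + 27*o^2 + 105*o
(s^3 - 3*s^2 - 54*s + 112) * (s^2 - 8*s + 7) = s^5 - 11*s^4 - 23*s^3 + 523*s^2 - 1274*s + 784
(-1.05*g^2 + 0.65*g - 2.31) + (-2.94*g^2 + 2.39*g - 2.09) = -3.99*g^2 + 3.04*g - 4.4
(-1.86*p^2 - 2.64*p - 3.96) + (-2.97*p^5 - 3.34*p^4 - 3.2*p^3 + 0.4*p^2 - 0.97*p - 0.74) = -2.97*p^5 - 3.34*p^4 - 3.2*p^3 - 1.46*p^2 - 3.61*p - 4.7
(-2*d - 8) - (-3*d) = d - 8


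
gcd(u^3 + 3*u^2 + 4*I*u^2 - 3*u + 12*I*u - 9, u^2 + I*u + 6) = u + 3*I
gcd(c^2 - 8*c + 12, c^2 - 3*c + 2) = c - 2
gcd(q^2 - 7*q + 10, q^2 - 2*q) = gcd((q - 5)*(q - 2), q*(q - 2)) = q - 2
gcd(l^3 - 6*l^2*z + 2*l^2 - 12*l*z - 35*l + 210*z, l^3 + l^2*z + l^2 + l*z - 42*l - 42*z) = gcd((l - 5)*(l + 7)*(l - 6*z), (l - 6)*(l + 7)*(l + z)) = l + 7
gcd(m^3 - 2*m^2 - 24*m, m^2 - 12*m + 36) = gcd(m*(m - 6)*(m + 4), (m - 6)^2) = m - 6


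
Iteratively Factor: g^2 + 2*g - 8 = (g - 2)*(g + 4)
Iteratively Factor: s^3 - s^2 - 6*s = (s - 3)*(s^2 + 2*s) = (s - 3)*(s + 2)*(s)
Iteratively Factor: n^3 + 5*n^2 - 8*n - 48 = (n + 4)*(n^2 + n - 12) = (n + 4)^2*(n - 3)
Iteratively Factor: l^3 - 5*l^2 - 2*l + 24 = (l - 3)*(l^2 - 2*l - 8) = (l - 3)*(l + 2)*(l - 4)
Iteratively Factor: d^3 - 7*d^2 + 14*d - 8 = (d - 4)*(d^2 - 3*d + 2) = (d - 4)*(d - 1)*(d - 2)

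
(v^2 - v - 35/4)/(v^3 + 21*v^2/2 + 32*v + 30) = (v - 7/2)/(v^2 + 8*v + 12)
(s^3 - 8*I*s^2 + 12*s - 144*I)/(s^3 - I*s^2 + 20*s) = (s^2 - 12*I*s - 36)/(s*(s - 5*I))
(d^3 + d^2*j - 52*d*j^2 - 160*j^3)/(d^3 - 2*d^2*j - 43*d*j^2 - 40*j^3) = (d + 4*j)/(d + j)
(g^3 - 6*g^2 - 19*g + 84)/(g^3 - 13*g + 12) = (g - 7)/(g - 1)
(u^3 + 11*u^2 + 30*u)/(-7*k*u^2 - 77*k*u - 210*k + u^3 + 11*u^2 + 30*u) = u/(-7*k + u)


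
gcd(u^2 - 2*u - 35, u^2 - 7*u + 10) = 1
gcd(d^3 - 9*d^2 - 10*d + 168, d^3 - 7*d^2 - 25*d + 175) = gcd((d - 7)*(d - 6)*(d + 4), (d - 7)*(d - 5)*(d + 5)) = d - 7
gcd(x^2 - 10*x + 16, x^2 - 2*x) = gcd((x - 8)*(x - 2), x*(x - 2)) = x - 2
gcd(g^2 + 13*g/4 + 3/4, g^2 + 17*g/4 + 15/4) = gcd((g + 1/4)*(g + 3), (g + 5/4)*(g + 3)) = g + 3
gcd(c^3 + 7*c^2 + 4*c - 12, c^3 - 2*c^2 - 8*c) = c + 2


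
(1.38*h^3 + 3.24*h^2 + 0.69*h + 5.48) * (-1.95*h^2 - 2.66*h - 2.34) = -2.691*h^5 - 9.9888*h^4 - 13.1931*h^3 - 20.103*h^2 - 16.1914*h - 12.8232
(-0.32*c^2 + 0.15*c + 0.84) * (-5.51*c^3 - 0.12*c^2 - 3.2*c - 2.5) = 1.7632*c^5 - 0.7881*c^4 - 3.6224*c^3 + 0.2192*c^2 - 3.063*c - 2.1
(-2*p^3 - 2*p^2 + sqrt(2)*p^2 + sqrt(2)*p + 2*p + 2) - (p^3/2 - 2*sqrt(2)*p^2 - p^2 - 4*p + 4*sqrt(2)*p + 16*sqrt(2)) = -5*p^3/2 - p^2 + 3*sqrt(2)*p^2 - 3*sqrt(2)*p + 6*p - 16*sqrt(2) + 2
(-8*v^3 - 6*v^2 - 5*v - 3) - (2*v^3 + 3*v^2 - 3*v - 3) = -10*v^3 - 9*v^2 - 2*v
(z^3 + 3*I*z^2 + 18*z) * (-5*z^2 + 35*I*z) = -5*z^5 + 20*I*z^4 - 195*z^3 + 630*I*z^2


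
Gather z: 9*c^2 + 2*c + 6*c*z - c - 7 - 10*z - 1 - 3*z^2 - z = 9*c^2 + c - 3*z^2 + z*(6*c - 11) - 8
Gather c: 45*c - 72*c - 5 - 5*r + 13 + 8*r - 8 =-27*c + 3*r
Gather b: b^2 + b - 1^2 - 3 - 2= b^2 + b - 6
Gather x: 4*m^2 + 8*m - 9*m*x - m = 4*m^2 - 9*m*x + 7*m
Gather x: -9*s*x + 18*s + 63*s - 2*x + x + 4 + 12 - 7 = 81*s + x*(-9*s - 1) + 9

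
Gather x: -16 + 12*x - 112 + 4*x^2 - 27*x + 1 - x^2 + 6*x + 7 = 3*x^2 - 9*x - 120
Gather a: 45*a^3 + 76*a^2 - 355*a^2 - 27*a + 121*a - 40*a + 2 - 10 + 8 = 45*a^3 - 279*a^2 + 54*a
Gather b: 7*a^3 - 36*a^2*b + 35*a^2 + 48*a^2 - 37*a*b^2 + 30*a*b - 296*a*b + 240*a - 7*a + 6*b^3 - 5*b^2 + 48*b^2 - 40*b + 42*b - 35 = 7*a^3 + 83*a^2 + 233*a + 6*b^3 + b^2*(43 - 37*a) + b*(-36*a^2 - 266*a + 2) - 35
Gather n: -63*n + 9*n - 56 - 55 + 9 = -54*n - 102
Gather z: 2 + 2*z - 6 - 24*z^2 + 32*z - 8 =-24*z^2 + 34*z - 12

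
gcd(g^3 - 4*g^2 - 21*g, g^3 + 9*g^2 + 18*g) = g^2 + 3*g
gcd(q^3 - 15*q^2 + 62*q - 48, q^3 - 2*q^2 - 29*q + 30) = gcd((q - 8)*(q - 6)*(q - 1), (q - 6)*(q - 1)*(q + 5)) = q^2 - 7*q + 6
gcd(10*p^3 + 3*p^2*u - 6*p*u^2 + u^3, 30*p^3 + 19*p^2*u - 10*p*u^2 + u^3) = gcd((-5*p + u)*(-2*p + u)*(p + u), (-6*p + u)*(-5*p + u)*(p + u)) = 5*p^2 + 4*p*u - u^2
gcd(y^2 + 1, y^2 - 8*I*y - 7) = y - I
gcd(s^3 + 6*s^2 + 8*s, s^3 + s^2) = s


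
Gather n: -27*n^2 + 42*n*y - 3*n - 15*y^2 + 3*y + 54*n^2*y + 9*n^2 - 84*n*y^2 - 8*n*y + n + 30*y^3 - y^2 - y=n^2*(54*y - 18) + n*(-84*y^2 + 34*y - 2) + 30*y^3 - 16*y^2 + 2*y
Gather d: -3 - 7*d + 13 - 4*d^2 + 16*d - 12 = -4*d^2 + 9*d - 2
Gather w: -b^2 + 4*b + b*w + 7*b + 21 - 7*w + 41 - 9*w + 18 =-b^2 + 11*b + w*(b - 16) + 80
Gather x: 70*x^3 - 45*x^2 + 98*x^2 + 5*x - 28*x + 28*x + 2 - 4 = 70*x^3 + 53*x^2 + 5*x - 2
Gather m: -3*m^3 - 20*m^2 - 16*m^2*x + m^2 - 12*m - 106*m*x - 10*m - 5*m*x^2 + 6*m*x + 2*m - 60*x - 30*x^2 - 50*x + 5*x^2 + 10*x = -3*m^3 + m^2*(-16*x - 19) + m*(-5*x^2 - 100*x - 20) - 25*x^2 - 100*x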